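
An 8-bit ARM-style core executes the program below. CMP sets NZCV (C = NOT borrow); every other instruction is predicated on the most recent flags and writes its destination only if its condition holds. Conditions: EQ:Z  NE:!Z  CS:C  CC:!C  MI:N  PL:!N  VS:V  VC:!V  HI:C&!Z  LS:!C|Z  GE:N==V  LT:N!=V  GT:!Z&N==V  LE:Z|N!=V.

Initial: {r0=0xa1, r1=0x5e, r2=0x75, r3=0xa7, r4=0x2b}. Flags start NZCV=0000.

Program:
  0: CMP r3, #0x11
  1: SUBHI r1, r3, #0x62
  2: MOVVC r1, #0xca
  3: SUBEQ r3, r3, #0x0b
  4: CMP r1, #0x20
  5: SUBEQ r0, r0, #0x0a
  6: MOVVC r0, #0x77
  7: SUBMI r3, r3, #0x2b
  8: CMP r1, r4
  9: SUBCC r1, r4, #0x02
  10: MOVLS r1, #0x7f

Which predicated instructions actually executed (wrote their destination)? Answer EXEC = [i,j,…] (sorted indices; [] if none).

0: ✓ CMP  NZCV=1010
1: ✓ SUBHI  r1←0x45
2: ✓ MOVVC  r1←0xca
3: · SUBEQ
4: ✓ CMP  NZCV=1010
5: · SUBEQ
6: ✓ MOVVC  r0←0x77
7: ✓ SUBMI  r3←0x7c
8: ✓ CMP  NZCV=1010
9: · SUBCC
10: · MOVLS

EXEC = [1,2,6,7]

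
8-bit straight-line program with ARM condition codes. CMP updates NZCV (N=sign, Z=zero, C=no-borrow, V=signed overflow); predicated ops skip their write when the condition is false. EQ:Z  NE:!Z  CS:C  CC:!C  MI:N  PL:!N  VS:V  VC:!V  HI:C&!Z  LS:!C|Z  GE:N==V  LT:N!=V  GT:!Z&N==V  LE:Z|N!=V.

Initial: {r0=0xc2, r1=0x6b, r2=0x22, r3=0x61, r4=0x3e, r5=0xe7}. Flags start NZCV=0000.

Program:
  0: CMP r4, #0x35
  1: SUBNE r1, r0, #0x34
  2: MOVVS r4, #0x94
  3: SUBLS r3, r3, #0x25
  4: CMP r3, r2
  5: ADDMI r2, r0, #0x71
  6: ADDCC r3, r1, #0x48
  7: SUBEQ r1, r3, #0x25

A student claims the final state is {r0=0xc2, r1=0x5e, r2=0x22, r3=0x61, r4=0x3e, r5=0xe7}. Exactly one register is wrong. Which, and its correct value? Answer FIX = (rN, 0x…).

FIX = (r1, 0x8e)

[0] flags=0010 → (cmp)
[1] flags=0010 NE?T → r1=0x8e
[2] flags=0010 VS?F → skip
[3] flags=0010 LS?F → skip
[4] flags=0010 → (cmp)
[5] flags=0010 MI?F → skip
[6] flags=0010 CC?F → skip
[7] flags=0010 EQ?F → skip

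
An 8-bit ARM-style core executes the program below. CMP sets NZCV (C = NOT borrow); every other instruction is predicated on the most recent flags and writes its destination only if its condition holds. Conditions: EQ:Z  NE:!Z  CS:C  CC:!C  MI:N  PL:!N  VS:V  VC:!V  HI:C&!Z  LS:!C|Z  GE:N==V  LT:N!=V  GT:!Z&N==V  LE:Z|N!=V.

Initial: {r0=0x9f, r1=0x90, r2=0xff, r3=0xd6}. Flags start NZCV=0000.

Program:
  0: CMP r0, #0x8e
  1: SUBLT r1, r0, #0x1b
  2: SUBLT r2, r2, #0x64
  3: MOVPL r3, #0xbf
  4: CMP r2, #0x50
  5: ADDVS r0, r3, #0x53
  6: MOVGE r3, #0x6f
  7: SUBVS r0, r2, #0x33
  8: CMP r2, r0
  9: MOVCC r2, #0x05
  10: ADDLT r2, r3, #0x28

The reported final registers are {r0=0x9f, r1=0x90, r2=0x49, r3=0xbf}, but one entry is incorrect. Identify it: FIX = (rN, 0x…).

FIX = (r2, 0xff)

[0] flags=0010 → (cmp)
[1] flags=0010 LT?F → skip
[2] flags=0010 LT?F → skip
[3] flags=0010 PL?T → r3=0xbf
[4] flags=1010 → (cmp)
[5] flags=1010 VS?F → skip
[6] flags=1010 GE?F → skip
[7] flags=1010 VS?F → skip
[8] flags=0010 → (cmp)
[9] flags=0010 CC?F → skip
[10] flags=0010 LT?F → skip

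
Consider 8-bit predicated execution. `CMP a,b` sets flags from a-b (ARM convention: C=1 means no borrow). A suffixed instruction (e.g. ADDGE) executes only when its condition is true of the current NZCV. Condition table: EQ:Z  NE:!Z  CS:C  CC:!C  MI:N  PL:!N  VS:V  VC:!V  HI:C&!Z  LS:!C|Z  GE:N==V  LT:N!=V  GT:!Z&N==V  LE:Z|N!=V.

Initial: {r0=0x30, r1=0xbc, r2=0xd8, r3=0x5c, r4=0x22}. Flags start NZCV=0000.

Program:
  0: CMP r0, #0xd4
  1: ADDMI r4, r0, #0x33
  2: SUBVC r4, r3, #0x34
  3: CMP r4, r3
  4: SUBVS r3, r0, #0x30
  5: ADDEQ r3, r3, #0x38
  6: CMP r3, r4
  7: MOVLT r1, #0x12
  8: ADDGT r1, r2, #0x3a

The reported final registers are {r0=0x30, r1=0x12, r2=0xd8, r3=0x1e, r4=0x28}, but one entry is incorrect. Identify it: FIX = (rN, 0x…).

FIX = (r3, 0x5c)

0: ✓ CMP  NZCV=0000
1: · ADDMI
2: ✓ SUBVC  r4←0x28
3: ✓ CMP  NZCV=1000
4: · SUBVS
5: · ADDEQ
6: ✓ CMP  NZCV=0010
7: · MOVLT
8: ✓ ADDGT  r1←0x12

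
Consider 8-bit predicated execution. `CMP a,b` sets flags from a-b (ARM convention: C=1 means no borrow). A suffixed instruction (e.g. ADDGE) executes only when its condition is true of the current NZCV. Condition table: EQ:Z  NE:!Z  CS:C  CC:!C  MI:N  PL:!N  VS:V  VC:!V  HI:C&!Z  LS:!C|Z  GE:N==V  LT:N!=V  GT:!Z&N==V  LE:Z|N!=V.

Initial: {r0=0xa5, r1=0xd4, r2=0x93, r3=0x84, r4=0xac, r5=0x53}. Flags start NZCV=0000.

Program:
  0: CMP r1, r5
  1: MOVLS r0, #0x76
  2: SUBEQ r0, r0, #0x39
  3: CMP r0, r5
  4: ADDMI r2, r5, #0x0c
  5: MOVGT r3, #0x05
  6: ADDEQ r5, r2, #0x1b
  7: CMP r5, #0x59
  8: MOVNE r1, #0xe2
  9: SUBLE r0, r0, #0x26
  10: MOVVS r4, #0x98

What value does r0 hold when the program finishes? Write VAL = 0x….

VAL = 0x7f

0: ✓ CMP  NZCV=1010
1: · MOVLS
2: · SUBEQ
3: ✓ CMP  NZCV=0011
4: · ADDMI
5: · MOVGT
6: · ADDEQ
7: ✓ CMP  NZCV=1000
8: ✓ MOVNE  r1←0xe2
9: ✓ SUBLE  r0←0x7f
10: · MOVVS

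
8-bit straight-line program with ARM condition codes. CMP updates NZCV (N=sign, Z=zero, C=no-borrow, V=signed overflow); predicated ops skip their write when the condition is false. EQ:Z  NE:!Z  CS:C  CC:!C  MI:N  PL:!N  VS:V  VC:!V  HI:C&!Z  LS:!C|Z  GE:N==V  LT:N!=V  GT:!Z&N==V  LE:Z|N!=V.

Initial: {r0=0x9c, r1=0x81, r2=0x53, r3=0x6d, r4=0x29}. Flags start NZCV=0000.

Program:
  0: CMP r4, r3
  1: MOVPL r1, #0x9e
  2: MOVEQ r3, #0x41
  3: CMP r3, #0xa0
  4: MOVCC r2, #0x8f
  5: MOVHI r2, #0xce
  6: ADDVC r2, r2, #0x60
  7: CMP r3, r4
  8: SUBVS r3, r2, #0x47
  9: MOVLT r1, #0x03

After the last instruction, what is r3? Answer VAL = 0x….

VAL = 0x6d

[0] flags=1000 → (cmp)
[1] flags=1000 PL?F → skip
[2] flags=1000 EQ?F → skip
[3] flags=1001 → (cmp)
[4] flags=1001 CC?T → r2=0x8f
[5] flags=1001 HI?F → skip
[6] flags=1001 VC?F → skip
[7] flags=0010 → (cmp)
[8] flags=0010 VS?F → skip
[9] flags=0010 LT?F → skip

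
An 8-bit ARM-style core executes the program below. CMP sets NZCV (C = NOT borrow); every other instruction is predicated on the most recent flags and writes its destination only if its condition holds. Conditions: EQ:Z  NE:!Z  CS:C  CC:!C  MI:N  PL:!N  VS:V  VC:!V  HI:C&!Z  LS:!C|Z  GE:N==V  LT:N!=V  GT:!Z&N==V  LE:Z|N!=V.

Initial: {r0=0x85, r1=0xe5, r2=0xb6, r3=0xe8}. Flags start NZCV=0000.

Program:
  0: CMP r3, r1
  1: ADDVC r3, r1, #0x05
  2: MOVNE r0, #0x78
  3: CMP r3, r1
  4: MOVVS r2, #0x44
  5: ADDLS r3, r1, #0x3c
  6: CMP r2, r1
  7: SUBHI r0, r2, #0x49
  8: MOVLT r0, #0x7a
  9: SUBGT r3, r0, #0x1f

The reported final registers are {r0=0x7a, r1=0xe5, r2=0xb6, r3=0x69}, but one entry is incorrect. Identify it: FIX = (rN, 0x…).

FIX = (r3, 0xea)

0: ✓ CMP  NZCV=0010
1: ✓ ADDVC  r3←0xea
2: ✓ MOVNE  r0←0x78
3: ✓ CMP  NZCV=0010
4: · MOVVS
5: · ADDLS
6: ✓ CMP  NZCV=1000
7: · SUBHI
8: ✓ MOVLT  r0←0x7a
9: · SUBGT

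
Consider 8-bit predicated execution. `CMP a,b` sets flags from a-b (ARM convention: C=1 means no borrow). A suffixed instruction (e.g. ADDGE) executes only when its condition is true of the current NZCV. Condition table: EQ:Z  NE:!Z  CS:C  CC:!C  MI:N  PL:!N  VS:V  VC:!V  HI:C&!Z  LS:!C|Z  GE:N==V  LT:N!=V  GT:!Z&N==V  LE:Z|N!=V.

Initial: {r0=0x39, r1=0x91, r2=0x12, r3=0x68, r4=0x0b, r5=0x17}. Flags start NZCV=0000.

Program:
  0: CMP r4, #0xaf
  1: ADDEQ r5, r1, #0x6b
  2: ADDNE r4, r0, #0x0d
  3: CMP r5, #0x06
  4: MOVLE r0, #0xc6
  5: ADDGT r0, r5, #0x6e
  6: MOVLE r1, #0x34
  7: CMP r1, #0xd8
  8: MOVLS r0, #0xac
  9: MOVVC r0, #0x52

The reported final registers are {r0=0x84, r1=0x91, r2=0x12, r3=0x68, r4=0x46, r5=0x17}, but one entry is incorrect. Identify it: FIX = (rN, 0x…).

FIX = (r0, 0x52)

0: ✓ CMP  NZCV=0000
1: · ADDEQ
2: ✓ ADDNE  r4←0x46
3: ✓ CMP  NZCV=0010
4: · MOVLE
5: ✓ ADDGT  r0←0x85
6: · MOVLE
7: ✓ CMP  NZCV=1000
8: ✓ MOVLS  r0←0xac
9: ✓ MOVVC  r0←0x52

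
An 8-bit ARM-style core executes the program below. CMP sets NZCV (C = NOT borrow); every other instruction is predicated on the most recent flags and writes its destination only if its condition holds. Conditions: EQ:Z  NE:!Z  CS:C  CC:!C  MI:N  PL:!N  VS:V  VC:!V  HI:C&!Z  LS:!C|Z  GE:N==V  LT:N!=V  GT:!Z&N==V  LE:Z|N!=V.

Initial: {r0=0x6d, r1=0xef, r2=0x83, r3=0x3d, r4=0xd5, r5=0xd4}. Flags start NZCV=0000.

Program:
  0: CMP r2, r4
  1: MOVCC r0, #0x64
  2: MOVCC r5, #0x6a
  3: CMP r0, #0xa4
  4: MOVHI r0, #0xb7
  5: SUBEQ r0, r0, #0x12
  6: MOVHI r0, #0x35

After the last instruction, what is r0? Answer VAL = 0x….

[0] flags=1000 → (cmp)
[1] flags=1000 CC?T → r0=0x64
[2] flags=1000 CC?T → r5=0x6a
[3] flags=1001 → (cmp)
[4] flags=1001 HI?F → skip
[5] flags=1001 EQ?F → skip
[6] flags=1001 HI?F → skip

VAL = 0x64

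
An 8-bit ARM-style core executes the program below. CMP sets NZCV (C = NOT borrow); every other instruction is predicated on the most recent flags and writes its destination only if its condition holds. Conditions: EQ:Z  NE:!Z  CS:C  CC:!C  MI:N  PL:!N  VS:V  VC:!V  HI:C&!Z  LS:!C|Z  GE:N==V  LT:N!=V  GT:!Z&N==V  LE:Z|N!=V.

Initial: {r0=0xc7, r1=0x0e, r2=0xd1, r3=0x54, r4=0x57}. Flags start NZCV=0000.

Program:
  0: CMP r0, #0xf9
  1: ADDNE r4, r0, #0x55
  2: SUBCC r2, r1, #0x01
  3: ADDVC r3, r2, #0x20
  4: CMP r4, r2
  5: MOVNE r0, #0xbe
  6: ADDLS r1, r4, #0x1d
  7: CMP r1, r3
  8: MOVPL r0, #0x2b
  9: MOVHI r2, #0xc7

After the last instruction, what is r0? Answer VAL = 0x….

0: ✓ CMP  NZCV=1000
1: ✓ ADDNE  r4←0x1c
2: ✓ SUBCC  r2←0x0d
3: ✓ ADDVC  r3←0x2d
4: ✓ CMP  NZCV=0010
5: ✓ MOVNE  r0←0xbe
6: · ADDLS
7: ✓ CMP  NZCV=1000
8: · MOVPL
9: · MOVHI

VAL = 0xbe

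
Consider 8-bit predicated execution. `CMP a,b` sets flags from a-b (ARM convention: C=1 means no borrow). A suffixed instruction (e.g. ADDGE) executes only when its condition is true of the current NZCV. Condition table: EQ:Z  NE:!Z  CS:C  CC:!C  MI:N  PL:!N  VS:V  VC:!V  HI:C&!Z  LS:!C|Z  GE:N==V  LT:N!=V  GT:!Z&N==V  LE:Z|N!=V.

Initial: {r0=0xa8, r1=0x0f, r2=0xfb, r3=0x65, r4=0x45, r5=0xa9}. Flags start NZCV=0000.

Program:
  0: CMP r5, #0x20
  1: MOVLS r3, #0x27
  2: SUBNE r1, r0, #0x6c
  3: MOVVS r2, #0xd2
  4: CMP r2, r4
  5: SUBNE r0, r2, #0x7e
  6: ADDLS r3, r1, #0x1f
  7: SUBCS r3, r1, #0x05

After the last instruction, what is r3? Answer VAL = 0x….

VAL = 0x37

0: ✓ CMP  NZCV=1010
1: · MOVLS
2: ✓ SUBNE  r1←0x3c
3: · MOVVS
4: ✓ CMP  NZCV=1010
5: ✓ SUBNE  r0←0x7d
6: · ADDLS
7: ✓ SUBCS  r3←0x37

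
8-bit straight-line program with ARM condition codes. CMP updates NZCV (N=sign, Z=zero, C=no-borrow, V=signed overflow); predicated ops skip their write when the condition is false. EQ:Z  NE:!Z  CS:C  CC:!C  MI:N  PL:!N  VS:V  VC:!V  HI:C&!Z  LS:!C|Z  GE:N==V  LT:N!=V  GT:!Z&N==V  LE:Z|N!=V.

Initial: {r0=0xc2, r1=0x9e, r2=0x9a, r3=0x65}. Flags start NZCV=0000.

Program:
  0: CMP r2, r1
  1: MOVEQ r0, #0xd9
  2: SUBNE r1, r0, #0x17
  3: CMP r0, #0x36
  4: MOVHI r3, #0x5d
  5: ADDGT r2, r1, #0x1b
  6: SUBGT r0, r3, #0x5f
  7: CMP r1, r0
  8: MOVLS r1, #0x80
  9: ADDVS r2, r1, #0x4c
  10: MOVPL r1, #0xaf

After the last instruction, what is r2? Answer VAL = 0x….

[0] flags=1000 → (cmp)
[1] flags=1000 EQ?F → skip
[2] flags=1000 NE?T → r1=0xab
[3] flags=1010 → (cmp)
[4] flags=1010 HI?T → r3=0x5d
[5] flags=1010 GT?F → skip
[6] flags=1010 GT?F → skip
[7] flags=1000 → (cmp)
[8] flags=1000 LS?T → r1=0x80
[9] flags=1000 VS?F → skip
[10] flags=1000 PL?F → skip

VAL = 0x9a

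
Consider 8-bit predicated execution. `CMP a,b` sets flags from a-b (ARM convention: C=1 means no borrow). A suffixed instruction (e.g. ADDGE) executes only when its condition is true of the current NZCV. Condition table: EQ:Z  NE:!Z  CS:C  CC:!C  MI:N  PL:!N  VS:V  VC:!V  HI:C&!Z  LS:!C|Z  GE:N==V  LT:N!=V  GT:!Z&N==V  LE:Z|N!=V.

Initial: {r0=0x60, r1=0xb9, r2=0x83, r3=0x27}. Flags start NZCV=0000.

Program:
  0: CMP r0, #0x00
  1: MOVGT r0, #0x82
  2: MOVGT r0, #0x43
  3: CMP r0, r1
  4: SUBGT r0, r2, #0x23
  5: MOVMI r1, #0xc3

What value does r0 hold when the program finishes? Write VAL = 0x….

0: ✓ CMP  NZCV=0010
1: ✓ MOVGT  r0←0x82
2: ✓ MOVGT  r0←0x43
3: ✓ CMP  NZCV=1001
4: ✓ SUBGT  r0←0x60
5: ✓ MOVMI  r1←0xc3

VAL = 0x60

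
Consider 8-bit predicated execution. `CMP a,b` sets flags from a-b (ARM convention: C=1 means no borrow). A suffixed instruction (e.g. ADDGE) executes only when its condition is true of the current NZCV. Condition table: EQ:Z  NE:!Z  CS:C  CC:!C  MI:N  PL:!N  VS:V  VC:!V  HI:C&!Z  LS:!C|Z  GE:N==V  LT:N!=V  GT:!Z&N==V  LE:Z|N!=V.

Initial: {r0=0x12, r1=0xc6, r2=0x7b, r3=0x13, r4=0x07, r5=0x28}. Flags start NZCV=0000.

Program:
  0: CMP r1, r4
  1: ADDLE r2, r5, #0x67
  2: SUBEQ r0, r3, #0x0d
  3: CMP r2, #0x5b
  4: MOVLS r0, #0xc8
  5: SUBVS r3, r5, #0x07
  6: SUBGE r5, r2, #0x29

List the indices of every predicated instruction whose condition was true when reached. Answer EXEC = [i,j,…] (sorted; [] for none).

0: ✓ CMP  NZCV=1010
1: ✓ ADDLE  r2←0x8f
2: · SUBEQ
3: ✓ CMP  NZCV=0011
4: · MOVLS
5: ✓ SUBVS  r3←0x21
6: · SUBGE

EXEC = [1,5]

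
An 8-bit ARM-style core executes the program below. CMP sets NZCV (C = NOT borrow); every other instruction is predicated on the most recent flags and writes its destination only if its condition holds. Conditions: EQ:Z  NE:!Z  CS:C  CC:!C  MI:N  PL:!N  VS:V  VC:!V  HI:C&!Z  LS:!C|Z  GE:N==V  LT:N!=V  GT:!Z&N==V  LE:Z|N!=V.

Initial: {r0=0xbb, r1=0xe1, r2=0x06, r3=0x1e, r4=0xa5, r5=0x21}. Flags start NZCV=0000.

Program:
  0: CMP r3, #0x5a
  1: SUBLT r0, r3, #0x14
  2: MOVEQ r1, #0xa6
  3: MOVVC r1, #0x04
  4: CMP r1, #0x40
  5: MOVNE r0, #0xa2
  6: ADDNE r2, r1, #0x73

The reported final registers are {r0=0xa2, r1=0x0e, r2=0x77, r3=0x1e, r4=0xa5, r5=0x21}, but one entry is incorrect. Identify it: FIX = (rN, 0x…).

FIX = (r1, 0x04)

0: ✓ CMP  NZCV=1000
1: ✓ SUBLT  r0←0x0a
2: · MOVEQ
3: ✓ MOVVC  r1←0x04
4: ✓ CMP  NZCV=1000
5: ✓ MOVNE  r0←0xa2
6: ✓ ADDNE  r2←0x77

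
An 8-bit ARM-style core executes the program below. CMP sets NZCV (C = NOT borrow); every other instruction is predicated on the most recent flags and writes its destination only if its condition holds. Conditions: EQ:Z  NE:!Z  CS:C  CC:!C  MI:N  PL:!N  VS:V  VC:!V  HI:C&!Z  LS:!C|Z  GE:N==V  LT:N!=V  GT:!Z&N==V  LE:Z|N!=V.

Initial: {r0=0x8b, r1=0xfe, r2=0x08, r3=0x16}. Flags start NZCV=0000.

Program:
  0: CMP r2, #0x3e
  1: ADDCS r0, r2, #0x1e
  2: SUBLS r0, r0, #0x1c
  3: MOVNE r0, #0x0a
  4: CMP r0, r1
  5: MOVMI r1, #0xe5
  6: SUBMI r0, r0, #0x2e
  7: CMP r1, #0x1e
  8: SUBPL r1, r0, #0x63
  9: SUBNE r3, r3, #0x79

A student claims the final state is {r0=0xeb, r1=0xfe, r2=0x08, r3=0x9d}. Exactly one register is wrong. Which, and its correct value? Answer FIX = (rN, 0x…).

0: ✓ CMP  NZCV=1000
1: · ADDCS
2: ✓ SUBLS  r0←0x6f
3: ✓ MOVNE  r0←0x0a
4: ✓ CMP  NZCV=0000
5: · MOVMI
6: · SUBMI
7: ✓ CMP  NZCV=1010
8: · SUBPL
9: ✓ SUBNE  r3←0x9d

FIX = (r0, 0x0a)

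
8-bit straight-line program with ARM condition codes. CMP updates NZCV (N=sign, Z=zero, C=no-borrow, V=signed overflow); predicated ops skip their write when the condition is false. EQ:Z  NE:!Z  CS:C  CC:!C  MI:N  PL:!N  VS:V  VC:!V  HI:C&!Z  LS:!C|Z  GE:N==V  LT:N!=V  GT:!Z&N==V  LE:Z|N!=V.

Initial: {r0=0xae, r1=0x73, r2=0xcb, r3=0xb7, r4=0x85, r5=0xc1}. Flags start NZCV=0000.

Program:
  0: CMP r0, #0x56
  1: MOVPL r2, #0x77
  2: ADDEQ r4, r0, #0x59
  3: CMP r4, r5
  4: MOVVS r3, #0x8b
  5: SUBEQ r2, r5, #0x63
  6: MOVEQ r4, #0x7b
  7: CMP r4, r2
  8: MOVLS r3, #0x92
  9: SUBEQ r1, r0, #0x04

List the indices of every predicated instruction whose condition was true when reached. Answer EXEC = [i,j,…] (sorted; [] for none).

EXEC = [1]

[0] flags=0011 → (cmp)
[1] flags=0011 PL?T → r2=0x77
[2] flags=0011 EQ?F → skip
[3] flags=1000 → (cmp)
[4] flags=1000 VS?F → skip
[5] flags=1000 EQ?F → skip
[6] flags=1000 EQ?F → skip
[7] flags=0011 → (cmp)
[8] flags=0011 LS?F → skip
[9] flags=0011 EQ?F → skip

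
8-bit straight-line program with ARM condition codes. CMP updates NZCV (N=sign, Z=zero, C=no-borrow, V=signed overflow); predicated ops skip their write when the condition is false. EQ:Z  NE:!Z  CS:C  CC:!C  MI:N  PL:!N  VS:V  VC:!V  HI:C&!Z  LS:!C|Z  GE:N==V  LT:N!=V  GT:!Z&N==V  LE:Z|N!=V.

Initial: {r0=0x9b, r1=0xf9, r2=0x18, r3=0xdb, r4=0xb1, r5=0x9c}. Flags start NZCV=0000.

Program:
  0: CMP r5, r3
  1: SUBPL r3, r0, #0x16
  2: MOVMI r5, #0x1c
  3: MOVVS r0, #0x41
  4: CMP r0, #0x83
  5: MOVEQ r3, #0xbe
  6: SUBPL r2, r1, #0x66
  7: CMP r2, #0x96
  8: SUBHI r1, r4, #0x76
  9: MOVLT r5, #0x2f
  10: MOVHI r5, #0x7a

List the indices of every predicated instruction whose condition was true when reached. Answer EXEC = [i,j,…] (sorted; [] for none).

EXEC = [2,6,9]

[0] flags=1000 → (cmp)
[1] flags=1000 PL?F → skip
[2] flags=1000 MI?T → r5=0x1c
[3] flags=1000 VS?F → skip
[4] flags=0010 → (cmp)
[5] flags=0010 EQ?F → skip
[6] flags=0010 PL?T → r2=0x93
[7] flags=1000 → (cmp)
[8] flags=1000 HI?F → skip
[9] flags=1000 LT?T → r5=0x2f
[10] flags=1000 HI?F → skip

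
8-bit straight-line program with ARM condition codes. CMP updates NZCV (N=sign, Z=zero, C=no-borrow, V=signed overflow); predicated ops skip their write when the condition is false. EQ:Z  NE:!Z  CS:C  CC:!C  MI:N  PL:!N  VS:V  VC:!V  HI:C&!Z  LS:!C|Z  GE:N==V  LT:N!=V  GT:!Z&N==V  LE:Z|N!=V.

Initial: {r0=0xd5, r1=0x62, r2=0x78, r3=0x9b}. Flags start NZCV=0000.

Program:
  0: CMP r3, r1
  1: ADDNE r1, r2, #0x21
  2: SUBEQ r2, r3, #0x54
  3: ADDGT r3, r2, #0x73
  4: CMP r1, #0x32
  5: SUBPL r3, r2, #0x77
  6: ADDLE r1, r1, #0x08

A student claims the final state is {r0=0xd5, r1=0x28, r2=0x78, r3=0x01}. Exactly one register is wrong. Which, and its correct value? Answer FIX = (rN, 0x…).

FIX = (r1, 0xa1)

0: ✓ CMP  NZCV=0011
1: ✓ ADDNE  r1←0x99
2: · SUBEQ
3: · ADDGT
4: ✓ CMP  NZCV=0011
5: ✓ SUBPL  r3←0x01
6: ✓ ADDLE  r1←0xa1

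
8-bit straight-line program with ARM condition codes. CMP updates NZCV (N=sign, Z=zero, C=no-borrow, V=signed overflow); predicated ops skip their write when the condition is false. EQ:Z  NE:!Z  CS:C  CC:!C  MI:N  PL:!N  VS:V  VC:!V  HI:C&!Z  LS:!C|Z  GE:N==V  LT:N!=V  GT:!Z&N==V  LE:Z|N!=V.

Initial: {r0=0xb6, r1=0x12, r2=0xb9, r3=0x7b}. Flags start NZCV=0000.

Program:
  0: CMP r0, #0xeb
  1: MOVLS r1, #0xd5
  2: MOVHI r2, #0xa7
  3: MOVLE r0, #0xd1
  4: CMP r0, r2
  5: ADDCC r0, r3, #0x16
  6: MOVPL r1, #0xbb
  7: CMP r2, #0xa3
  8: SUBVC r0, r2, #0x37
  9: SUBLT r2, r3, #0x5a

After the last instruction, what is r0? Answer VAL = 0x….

0: ✓ CMP  NZCV=1000
1: ✓ MOVLS  r1←0xd5
2: · MOVHI
3: ✓ MOVLE  r0←0xd1
4: ✓ CMP  NZCV=0010
5: · ADDCC
6: ✓ MOVPL  r1←0xbb
7: ✓ CMP  NZCV=0010
8: ✓ SUBVC  r0←0x82
9: · SUBLT

VAL = 0x82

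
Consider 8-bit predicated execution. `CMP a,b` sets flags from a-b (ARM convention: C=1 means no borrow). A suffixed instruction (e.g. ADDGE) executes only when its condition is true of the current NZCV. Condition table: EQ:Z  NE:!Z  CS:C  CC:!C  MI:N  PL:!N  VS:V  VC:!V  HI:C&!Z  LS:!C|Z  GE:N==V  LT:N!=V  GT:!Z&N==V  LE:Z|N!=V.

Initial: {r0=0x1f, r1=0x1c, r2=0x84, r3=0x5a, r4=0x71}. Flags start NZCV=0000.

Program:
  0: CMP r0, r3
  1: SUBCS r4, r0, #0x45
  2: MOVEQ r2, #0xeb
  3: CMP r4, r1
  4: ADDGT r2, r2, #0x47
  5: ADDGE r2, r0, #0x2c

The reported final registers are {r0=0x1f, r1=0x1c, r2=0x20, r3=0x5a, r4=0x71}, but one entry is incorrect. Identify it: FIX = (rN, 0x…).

0: ✓ CMP  NZCV=1000
1: · SUBCS
2: · MOVEQ
3: ✓ CMP  NZCV=0010
4: ✓ ADDGT  r2←0xcb
5: ✓ ADDGE  r2←0x4b

FIX = (r2, 0x4b)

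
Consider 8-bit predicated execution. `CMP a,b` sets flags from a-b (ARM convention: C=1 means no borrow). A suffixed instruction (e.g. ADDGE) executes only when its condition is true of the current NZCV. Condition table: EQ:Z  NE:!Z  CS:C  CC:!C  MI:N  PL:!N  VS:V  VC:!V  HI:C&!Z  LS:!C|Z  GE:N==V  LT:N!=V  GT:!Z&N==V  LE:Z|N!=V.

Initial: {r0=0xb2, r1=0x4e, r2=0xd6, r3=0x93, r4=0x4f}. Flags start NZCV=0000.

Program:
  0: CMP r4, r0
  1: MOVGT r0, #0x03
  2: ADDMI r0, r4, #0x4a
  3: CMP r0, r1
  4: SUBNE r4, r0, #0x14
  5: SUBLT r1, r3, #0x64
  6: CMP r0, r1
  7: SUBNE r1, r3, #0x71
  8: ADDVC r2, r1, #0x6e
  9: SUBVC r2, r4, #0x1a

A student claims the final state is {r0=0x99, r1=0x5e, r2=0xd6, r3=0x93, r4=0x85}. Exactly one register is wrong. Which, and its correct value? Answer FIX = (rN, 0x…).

FIX = (r1, 0x22)

0: ✓ CMP  NZCV=1001
1: ✓ MOVGT  r0←0x03
2: ✓ ADDMI  r0←0x99
3: ✓ CMP  NZCV=0011
4: ✓ SUBNE  r4←0x85
5: ✓ SUBLT  r1←0x2f
6: ✓ CMP  NZCV=0011
7: ✓ SUBNE  r1←0x22
8: · ADDVC
9: · SUBVC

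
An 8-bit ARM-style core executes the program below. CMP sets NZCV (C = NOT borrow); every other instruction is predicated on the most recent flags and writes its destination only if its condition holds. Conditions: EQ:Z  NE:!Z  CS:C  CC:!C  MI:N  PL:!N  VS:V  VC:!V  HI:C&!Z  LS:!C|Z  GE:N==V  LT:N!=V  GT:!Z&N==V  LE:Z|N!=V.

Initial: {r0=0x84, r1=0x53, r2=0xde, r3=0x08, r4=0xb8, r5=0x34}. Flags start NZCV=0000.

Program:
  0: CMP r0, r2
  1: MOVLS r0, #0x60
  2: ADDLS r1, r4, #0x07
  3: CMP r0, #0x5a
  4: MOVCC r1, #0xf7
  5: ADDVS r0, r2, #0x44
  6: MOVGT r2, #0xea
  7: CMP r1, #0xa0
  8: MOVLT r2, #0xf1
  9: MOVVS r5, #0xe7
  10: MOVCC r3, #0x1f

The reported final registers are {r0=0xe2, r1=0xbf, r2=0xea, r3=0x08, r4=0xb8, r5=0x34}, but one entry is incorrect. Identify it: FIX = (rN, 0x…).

[0] flags=1000 → (cmp)
[1] flags=1000 LS?T → r0=0x60
[2] flags=1000 LS?T → r1=0xbf
[3] flags=0010 → (cmp)
[4] flags=0010 CC?F → skip
[5] flags=0010 VS?F → skip
[6] flags=0010 GT?T → r2=0xea
[7] flags=0010 → (cmp)
[8] flags=0010 LT?F → skip
[9] flags=0010 VS?F → skip
[10] flags=0010 CC?F → skip

FIX = (r0, 0x60)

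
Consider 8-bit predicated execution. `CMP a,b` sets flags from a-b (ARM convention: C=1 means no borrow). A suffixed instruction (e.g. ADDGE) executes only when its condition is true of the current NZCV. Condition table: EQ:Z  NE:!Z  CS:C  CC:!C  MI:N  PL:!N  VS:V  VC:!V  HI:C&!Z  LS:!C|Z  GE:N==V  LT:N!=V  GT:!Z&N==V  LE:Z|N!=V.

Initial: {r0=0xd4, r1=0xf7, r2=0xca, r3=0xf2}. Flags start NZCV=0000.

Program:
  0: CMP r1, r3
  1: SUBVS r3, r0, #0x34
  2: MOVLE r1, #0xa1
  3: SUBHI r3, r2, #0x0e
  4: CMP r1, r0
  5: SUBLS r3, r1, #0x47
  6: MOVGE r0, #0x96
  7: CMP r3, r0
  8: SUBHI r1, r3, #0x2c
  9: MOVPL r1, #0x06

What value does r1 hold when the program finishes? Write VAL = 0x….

VAL = 0x06

[0] flags=0010 → (cmp)
[1] flags=0010 VS?F → skip
[2] flags=0010 LE?F → skip
[3] flags=0010 HI?T → r3=0xbc
[4] flags=0010 → (cmp)
[5] flags=0010 LS?F → skip
[6] flags=0010 GE?T → r0=0x96
[7] flags=0010 → (cmp)
[8] flags=0010 HI?T → r1=0x90
[9] flags=0010 PL?T → r1=0x06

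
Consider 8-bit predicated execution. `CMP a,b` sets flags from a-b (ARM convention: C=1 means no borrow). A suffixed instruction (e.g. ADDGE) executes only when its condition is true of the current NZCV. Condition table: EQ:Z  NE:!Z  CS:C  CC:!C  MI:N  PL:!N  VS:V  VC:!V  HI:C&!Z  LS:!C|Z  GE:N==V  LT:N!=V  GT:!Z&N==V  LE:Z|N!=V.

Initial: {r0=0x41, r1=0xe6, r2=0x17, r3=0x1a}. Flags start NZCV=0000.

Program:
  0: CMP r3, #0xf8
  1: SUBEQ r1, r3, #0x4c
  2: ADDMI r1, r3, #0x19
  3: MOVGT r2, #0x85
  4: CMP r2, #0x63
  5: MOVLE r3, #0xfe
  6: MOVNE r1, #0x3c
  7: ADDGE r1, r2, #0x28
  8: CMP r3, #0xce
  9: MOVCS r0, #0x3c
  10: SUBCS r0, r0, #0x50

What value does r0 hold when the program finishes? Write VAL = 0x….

VAL = 0xec

0: ✓ CMP  NZCV=0000
1: · SUBEQ
2: · ADDMI
3: ✓ MOVGT  r2←0x85
4: ✓ CMP  NZCV=0011
5: ✓ MOVLE  r3←0xfe
6: ✓ MOVNE  r1←0x3c
7: · ADDGE
8: ✓ CMP  NZCV=0010
9: ✓ MOVCS  r0←0x3c
10: ✓ SUBCS  r0←0xec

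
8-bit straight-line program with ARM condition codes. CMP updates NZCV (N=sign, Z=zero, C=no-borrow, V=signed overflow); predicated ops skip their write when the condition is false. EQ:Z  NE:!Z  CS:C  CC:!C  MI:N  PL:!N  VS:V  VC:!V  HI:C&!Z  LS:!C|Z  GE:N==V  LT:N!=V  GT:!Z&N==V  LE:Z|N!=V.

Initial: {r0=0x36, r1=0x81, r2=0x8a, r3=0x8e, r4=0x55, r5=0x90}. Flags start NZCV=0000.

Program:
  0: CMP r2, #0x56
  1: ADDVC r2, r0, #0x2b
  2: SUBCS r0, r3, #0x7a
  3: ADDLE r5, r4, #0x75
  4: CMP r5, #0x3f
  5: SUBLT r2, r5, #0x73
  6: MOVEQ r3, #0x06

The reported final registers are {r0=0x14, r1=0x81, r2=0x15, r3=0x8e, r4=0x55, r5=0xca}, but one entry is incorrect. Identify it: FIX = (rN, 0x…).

0: ✓ CMP  NZCV=0011
1: · ADDVC
2: ✓ SUBCS  r0←0x14
3: ✓ ADDLE  r5←0xca
4: ✓ CMP  NZCV=1010
5: ✓ SUBLT  r2←0x57
6: · MOVEQ

FIX = (r2, 0x57)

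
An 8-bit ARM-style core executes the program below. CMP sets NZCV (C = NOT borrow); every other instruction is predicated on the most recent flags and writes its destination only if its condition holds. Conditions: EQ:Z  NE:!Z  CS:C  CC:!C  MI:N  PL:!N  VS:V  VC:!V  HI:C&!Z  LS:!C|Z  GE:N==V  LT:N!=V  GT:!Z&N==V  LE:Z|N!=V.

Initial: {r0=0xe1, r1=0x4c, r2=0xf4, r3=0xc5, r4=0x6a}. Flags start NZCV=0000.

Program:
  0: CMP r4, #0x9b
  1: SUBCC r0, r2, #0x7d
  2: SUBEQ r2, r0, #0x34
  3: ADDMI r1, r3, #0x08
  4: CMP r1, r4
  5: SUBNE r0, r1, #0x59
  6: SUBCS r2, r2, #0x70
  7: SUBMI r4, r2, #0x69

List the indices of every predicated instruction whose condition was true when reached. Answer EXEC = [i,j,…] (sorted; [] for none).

[0] flags=1001 → (cmp)
[1] flags=1001 CC?T → r0=0x77
[2] flags=1001 EQ?F → skip
[3] flags=1001 MI?T → r1=0xcd
[4] flags=0011 → (cmp)
[5] flags=0011 NE?T → r0=0x74
[6] flags=0011 CS?T → r2=0x84
[7] flags=0011 MI?F → skip

EXEC = [1,3,5,6]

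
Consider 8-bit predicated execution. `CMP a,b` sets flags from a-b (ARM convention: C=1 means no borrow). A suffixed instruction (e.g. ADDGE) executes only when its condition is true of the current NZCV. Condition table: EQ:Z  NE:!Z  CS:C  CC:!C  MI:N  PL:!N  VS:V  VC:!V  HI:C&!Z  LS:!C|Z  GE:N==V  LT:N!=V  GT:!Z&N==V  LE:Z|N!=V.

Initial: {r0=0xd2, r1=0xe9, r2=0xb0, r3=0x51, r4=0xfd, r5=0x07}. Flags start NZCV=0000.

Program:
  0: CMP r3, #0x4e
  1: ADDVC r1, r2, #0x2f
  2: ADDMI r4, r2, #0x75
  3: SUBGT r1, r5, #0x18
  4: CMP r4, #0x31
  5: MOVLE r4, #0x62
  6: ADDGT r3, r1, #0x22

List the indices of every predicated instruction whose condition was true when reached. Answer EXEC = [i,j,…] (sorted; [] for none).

EXEC = [1,3,5]

[0] flags=0010 → (cmp)
[1] flags=0010 VC?T → r1=0xdf
[2] flags=0010 MI?F → skip
[3] flags=0010 GT?T → r1=0xef
[4] flags=1010 → (cmp)
[5] flags=1010 LE?T → r4=0x62
[6] flags=1010 GT?F → skip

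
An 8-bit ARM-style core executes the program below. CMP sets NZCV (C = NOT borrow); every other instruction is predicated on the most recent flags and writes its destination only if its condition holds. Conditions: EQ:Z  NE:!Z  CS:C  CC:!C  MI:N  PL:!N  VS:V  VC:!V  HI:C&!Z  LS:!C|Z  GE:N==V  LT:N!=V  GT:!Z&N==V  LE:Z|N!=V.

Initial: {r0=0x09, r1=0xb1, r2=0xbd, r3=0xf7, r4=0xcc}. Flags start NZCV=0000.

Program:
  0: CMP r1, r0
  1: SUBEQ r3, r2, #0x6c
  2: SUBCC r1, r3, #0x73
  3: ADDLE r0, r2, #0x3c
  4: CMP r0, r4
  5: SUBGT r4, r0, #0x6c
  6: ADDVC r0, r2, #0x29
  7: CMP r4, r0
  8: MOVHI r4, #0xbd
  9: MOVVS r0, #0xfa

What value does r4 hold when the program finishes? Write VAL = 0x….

VAL = 0x8d

0: ✓ CMP  NZCV=1010
1: · SUBEQ
2: · SUBCC
3: ✓ ADDLE  r0←0xf9
4: ✓ CMP  NZCV=0010
5: ✓ SUBGT  r4←0x8d
6: ✓ ADDVC  r0←0xe6
7: ✓ CMP  NZCV=1000
8: · MOVHI
9: · MOVVS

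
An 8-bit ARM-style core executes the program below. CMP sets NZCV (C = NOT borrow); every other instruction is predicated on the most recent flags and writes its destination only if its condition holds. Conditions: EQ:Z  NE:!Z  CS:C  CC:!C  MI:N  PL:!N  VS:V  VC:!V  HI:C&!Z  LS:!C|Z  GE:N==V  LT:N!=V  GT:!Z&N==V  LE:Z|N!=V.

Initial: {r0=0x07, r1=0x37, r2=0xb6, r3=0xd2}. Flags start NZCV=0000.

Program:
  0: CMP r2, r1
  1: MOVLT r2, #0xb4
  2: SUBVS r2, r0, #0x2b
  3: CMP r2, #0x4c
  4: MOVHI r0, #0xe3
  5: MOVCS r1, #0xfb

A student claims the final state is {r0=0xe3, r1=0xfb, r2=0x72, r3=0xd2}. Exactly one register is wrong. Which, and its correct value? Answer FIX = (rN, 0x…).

FIX = (r2, 0xdc)

0: ✓ CMP  NZCV=0011
1: ✓ MOVLT  r2←0xb4
2: ✓ SUBVS  r2←0xdc
3: ✓ CMP  NZCV=1010
4: ✓ MOVHI  r0←0xe3
5: ✓ MOVCS  r1←0xfb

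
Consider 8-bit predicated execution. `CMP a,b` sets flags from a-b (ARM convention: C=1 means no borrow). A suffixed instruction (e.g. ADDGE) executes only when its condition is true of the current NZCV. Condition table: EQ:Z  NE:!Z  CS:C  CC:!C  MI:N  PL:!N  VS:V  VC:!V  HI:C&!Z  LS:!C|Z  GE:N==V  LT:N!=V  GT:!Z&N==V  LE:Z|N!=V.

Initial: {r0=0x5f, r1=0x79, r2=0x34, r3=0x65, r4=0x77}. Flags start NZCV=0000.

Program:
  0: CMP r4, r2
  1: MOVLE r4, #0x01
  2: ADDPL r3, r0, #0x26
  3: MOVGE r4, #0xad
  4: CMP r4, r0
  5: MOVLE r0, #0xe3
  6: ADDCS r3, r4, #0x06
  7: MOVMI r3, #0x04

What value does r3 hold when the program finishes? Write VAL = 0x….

VAL = 0xb3

[0] flags=0010 → (cmp)
[1] flags=0010 LE?F → skip
[2] flags=0010 PL?T → r3=0x85
[3] flags=0010 GE?T → r4=0xad
[4] flags=0011 → (cmp)
[5] flags=0011 LE?T → r0=0xe3
[6] flags=0011 CS?T → r3=0xb3
[7] flags=0011 MI?F → skip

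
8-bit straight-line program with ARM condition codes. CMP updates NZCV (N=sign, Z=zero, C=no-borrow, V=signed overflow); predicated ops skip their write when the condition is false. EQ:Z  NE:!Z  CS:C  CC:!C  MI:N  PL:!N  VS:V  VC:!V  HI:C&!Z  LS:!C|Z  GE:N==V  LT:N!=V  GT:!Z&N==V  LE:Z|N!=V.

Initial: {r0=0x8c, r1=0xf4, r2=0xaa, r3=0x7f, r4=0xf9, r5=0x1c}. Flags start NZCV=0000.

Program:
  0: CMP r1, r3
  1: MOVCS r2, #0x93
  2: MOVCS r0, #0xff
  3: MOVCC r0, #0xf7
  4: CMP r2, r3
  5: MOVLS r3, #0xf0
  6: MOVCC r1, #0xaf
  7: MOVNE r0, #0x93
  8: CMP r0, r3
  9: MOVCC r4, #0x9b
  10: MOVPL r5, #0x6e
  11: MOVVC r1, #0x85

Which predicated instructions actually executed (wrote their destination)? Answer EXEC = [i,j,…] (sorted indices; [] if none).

0: ✓ CMP  NZCV=0011
1: ✓ MOVCS  r2←0x93
2: ✓ MOVCS  r0←0xff
3: · MOVCC
4: ✓ CMP  NZCV=0011
5: · MOVLS
6: · MOVCC
7: ✓ MOVNE  r0←0x93
8: ✓ CMP  NZCV=0011
9: · MOVCC
10: ✓ MOVPL  r5←0x6e
11: · MOVVC

EXEC = [1,2,7,10]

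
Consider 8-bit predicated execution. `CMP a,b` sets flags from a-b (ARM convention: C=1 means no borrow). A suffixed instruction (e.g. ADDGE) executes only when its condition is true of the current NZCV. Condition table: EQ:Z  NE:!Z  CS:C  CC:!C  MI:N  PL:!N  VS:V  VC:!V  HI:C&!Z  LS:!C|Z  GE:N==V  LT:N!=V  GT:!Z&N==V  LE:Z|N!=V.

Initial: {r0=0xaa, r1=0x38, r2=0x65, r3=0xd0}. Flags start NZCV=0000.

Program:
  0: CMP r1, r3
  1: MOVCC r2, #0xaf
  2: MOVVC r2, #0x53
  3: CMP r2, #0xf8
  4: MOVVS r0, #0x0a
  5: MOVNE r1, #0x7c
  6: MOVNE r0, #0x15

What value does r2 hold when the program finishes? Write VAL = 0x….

[0] flags=0000 → (cmp)
[1] flags=0000 CC?T → r2=0xaf
[2] flags=0000 VC?T → r2=0x53
[3] flags=0000 → (cmp)
[4] flags=0000 VS?F → skip
[5] flags=0000 NE?T → r1=0x7c
[6] flags=0000 NE?T → r0=0x15

VAL = 0x53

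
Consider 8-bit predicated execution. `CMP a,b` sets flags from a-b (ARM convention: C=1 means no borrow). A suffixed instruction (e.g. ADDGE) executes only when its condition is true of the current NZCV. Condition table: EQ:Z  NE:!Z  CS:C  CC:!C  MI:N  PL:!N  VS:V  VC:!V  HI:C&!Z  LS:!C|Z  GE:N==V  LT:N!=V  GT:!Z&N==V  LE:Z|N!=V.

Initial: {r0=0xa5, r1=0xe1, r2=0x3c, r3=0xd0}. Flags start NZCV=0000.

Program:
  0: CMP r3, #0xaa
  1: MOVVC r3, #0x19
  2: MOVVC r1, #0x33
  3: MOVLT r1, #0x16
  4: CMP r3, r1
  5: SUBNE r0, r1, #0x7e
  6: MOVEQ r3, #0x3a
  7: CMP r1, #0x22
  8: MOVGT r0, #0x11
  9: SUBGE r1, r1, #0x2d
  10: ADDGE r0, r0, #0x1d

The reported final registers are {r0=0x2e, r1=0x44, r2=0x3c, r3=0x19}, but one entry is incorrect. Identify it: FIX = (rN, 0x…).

[0] flags=0010 → (cmp)
[1] flags=0010 VC?T → r3=0x19
[2] flags=0010 VC?T → r1=0x33
[3] flags=0010 LT?F → skip
[4] flags=1000 → (cmp)
[5] flags=1000 NE?T → r0=0xb5
[6] flags=1000 EQ?F → skip
[7] flags=0010 → (cmp)
[8] flags=0010 GT?T → r0=0x11
[9] flags=0010 GE?T → r1=0x06
[10] flags=0010 GE?T → r0=0x2e

FIX = (r1, 0x06)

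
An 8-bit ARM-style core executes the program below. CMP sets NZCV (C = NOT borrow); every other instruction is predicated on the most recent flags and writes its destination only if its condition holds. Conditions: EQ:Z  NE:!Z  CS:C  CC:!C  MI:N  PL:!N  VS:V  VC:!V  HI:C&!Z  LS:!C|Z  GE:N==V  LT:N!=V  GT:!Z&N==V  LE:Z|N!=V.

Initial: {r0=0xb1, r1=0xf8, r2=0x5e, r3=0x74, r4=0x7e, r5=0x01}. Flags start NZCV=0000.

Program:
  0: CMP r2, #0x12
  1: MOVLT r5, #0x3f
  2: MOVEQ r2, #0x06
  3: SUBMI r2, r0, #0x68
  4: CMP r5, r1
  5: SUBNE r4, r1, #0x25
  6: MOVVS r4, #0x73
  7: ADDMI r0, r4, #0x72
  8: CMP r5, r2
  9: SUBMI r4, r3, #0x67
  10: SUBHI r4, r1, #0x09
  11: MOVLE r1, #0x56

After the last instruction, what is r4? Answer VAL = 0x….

0: ✓ CMP  NZCV=0010
1: · MOVLT
2: · MOVEQ
3: · SUBMI
4: ✓ CMP  NZCV=0000
5: ✓ SUBNE  r4←0xd3
6: · MOVVS
7: · ADDMI
8: ✓ CMP  NZCV=1000
9: ✓ SUBMI  r4←0x0d
10: · SUBHI
11: ✓ MOVLE  r1←0x56

VAL = 0x0d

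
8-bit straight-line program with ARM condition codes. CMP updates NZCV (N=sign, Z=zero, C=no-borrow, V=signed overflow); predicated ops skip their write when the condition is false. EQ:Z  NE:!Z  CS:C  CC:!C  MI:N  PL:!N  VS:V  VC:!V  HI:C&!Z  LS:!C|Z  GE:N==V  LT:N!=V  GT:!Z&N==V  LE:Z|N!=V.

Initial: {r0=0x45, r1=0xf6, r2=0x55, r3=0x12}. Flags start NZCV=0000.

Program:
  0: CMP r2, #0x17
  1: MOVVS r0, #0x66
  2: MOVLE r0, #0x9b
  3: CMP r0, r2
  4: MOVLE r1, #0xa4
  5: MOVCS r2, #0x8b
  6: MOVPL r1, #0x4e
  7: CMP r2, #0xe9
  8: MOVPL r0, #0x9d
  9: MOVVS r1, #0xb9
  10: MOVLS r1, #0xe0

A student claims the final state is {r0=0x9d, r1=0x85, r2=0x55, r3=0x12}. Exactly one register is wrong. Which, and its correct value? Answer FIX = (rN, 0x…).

[0] flags=0010 → (cmp)
[1] flags=0010 VS?F → skip
[2] flags=0010 LE?F → skip
[3] flags=1000 → (cmp)
[4] flags=1000 LE?T → r1=0xa4
[5] flags=1000 CS?F → skip
[6] flags=1000 PL?F → skip
[7] flags=0000 → (cmp)
[8] flags=0000 PL?T → r0=0x9d
[9] flags=0000 VS?F → skip
[10] flags=0000 LS?T → r1=0xe0

FIX = (r1, 0xe0)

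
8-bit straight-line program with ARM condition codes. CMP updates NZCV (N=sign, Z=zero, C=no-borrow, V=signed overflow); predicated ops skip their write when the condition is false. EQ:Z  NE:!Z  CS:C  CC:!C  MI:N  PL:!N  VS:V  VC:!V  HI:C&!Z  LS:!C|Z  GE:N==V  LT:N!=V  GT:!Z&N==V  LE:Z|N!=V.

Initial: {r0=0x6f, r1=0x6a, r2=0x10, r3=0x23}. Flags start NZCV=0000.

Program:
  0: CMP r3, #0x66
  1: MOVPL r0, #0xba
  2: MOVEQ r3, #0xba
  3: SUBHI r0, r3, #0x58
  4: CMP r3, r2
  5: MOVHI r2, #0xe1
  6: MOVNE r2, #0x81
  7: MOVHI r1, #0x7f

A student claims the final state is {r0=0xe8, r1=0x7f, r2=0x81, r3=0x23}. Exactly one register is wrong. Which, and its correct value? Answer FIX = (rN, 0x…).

0: ✓ CMP  NZCV=1000
1: · MOVPL
2: · MOVEQ
3: · SUBHI
4: ✓ CMP  NZCV=0010
5: ✓ MOVHI  r2←0xe1
6: ✓ MOVNE  r2←0x81
7: ✓ MOVHI  r1←0x7f

FIX = (r0, 0x6f)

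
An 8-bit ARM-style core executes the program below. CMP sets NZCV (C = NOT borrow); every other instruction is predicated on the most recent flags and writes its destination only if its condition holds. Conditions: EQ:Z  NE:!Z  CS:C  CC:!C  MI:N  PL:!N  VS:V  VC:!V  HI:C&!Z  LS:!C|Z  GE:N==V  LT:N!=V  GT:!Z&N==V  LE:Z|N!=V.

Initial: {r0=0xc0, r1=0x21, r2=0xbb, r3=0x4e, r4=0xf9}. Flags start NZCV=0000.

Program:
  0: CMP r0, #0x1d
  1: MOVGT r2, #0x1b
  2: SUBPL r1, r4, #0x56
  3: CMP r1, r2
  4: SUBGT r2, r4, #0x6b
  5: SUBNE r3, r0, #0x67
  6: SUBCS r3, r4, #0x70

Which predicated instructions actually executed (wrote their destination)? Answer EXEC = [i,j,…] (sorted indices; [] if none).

EXEC = [4,5]

[0] flags=1010 → (cmp)
[1] flags=1010 GT?F → skip
[2] flags=1010 PL?F → skip
[3] flags=0000 → (cmp)
[4] flags=0000 GT?T → r2=0x8e
[5] flags=0000 NE?T → r3=0x59
[6] flags=0000 CS?F → skip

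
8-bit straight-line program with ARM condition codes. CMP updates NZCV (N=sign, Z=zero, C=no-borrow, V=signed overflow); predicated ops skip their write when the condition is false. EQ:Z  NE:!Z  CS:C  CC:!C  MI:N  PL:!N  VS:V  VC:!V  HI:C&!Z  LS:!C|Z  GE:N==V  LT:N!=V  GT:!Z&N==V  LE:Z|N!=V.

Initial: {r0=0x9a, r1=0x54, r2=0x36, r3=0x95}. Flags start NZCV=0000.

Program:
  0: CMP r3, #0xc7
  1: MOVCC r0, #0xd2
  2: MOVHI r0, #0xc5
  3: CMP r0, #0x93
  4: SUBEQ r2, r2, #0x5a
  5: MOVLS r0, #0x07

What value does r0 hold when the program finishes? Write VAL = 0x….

VAL = 0xd2

[0] flags=1000 → (cmp)
[1] flags=1000 CC?T → r0=0xd2
[2] flags=1000 HI?F → skip
[3] flags=0010 → (cmp)
[4] flags=0010 EQ?F → skip
[5] flags=0010 LS?F → skip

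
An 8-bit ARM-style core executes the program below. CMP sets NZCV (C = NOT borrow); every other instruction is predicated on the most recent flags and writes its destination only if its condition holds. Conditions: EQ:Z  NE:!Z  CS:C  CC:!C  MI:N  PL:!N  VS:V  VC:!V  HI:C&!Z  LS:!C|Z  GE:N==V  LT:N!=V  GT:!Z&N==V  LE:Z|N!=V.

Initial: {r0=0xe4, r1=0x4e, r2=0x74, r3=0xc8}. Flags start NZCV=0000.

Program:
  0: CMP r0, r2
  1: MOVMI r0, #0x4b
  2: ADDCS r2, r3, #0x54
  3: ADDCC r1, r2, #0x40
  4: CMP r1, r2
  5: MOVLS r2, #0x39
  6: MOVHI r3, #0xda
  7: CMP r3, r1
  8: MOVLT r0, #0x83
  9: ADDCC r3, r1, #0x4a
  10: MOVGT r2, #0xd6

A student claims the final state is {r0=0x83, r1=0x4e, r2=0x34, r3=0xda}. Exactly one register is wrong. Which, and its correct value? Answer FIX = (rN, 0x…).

[0] flags=0011 → (cmp)
[1] flags=0011 MI?F → skip
[2] flags=0011 CS?T → r2=0x1c
[3] flags=0011 CC?F → skip
[4] flags=0010 → (cmp)
[5] flags=0010 LS?F → skip
[6] flags=0010 HI?T → r3=0xda
[7] flags=1010 → (cmp)
[8] flags=1010 LT?T → r0=0x83
[9] flags=1010 CC?F → skip
[10] flags=1010 GT?F → skip

FIX = (r2, 0x1c)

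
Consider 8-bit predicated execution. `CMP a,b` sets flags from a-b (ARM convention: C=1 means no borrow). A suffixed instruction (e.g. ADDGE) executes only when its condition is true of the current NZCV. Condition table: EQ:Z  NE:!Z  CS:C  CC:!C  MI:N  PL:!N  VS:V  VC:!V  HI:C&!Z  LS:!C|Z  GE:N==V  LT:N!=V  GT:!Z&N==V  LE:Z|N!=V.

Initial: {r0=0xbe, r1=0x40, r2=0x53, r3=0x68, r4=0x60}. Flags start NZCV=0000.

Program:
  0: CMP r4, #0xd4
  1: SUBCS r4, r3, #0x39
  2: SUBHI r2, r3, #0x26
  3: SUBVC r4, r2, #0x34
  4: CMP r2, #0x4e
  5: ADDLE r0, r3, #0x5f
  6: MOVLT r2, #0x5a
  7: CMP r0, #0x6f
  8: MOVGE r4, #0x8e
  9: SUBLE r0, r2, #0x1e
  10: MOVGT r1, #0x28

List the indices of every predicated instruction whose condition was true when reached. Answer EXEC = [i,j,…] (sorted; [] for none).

EXEC = [9]

[0] flags=1001 → (cmp)
[1] flags=1001 CS?F → skip
[2] flags=1001 HI?F → skip
[3] flags=1001 VC?F → skip
[4] flags=0010 → (cmp)
[5] flags=0010 LE?F → skip
[6] flags=0010 LT?F → skip
[7] flags=0011 → (cmp)
[8] flags=0011 GE?F → skip
[9] flags=0011 LE?T → r0=0x35
[10] flags=0011 GT?F → skip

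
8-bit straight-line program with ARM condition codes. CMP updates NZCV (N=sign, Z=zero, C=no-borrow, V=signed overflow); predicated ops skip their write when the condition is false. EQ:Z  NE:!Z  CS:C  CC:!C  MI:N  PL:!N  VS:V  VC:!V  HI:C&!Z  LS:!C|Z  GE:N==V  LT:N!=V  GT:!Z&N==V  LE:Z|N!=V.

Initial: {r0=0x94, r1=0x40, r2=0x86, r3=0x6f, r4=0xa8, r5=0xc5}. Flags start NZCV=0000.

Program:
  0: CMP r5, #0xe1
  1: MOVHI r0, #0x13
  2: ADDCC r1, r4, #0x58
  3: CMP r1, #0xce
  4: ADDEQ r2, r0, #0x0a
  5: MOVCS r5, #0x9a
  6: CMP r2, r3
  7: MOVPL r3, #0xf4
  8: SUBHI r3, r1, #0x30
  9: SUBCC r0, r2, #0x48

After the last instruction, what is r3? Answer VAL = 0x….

[0] flags=1000 → (cmp)
[1] flags=1000 HI?F → skip
[2] flags=1000 CC?T → r1=0x00
[3] flags=0000 → (cmp)
[4] flags=0000 EQ?F → skip
[5] flags=0000 CS?F → skip
[6] flags=0011 → (cmp)
[7] flags=0011 PL?T → r3=0xf4
[8] flags=0011 HI?T → r3=0xd0
[9] flags=0011 CC?F → skip

VAL = 0xd0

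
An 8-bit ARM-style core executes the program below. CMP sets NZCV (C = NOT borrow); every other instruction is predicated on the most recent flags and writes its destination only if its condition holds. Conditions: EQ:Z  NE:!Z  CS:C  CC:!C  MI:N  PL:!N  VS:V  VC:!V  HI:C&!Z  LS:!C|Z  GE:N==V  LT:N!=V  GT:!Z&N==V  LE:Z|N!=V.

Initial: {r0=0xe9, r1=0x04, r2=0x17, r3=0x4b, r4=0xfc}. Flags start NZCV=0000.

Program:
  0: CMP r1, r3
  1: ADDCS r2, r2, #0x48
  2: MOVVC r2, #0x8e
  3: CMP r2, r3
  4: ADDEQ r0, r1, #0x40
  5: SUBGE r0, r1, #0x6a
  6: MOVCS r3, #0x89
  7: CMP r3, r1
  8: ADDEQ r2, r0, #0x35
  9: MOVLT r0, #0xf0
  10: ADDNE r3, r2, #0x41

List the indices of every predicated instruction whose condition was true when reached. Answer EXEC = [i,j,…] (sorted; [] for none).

EXEC = [2,6,9,10]

[0] flags=1000 → (cmp)
[1] flags=1000 CS?F → skip
[2] flags=1000 VC?T → r2=0x8e
[3] flags=0011 → (cmp)
[4] flags=0011 EQ?F → skip
[5] flags=0011 GE?F → skip
[6] flags=0011 CS?T → r3=0x89
[7] flags=1010 → (cmp)
[8] flags=1010 EQ?F → skip
[9] flags=1010 LT?T → r0=0xf0
[10] flags=1010 NE?T → r3=0xcf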